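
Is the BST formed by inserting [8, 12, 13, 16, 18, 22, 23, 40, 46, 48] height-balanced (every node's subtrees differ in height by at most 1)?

Tree (level-order array): [8, None, 12, None, 13, None, 16, None, 18, None, 22, None, 23, None, 40, None, 46, None, 48]
Definition: a tree is height-balanced if, at every node, |h(left) - h(right)| <= 1 (empty subtree has height -1).
Bottom-up per-node check:
  node 48: h_left=-1, h_right=-1, diff=0 [OK], height=0
  node 46: h_left=-1, h_right=0, diff=1 [OK], height=1
  node 40: h_left=-1, h_right=1, diff=2 [FAIL (|-1-1|=2 > 1)], height=2
  node 23: h_left=-1, h_right=2, diff=3 [FAIL (|-1-2|=3 > 1)], height=3
  node 22: h_left=-1, h_right=3, diff=4 [FAIL (|-1-3|=4 > 1)], height=4
  node 18: h_left=-1, h_right=4, diff=5 [FAIL (|-1-4|=5 > 1)], height=5
  node 16: h_left=-1, h_right=5, diff=6 [FAIL (|-1-5|=6 > 1)], height=6
  node 13: h_left=-1, h_right=6, diff=7 [FAIL (|-1-6|=7 > 1)], height=7
  node 12: h_left=-1, h_right=7, diff=8 [FAIL (|-1-7|=8 > 1)], height=8
  node 8: h_left=-1, h_right=8, diff=9 [FAIL (|-1-8|=9 > 1)], height=9
Node 40 violates the condition: |-1 - 1| = 2 > 1.
Result: Not balanced


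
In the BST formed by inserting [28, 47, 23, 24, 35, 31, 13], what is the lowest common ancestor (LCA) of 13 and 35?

Tree insertion order: [28, 47, 23, 24, 35, 31, 13]
Tree (level-order array): [28, 23, 47, 13, 24, 35, None, None, None, None, None, 31]
In a BST, the LCA of p=13, q=35 is the first node v on the
root-to-leaf path with p <= v <= q (go left if both < v, right if both > v).
Walk from root:
  at 28: 13 <= 28 <= 35, this is the LCA
LCA = 28


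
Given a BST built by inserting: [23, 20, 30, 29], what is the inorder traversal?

Tree insertion order: [23, 20, 30, 29]
Tree (level-order array): [23, 20, 30, None, None, 29]
Inorder traversal: [20, 23, 29, 30]


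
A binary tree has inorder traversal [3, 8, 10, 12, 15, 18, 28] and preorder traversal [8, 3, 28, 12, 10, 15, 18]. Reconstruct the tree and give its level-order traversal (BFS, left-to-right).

Inorder:  [3, 8, 10, 12, 15, 18, 28]
Preorder: [8, 3, 28, 12, 10, 15, 18]
Algorithm: preorder visits root first, so consume preorder in order;
for each root, split the current inorder slice at that value into
left-subtree inorder and right-subtree inorder, then recurse.
Recursive splits:
  root=8; inorder splits into left=[3], right=[10, 12, 15, 18, 28]
  root=3; inorder splits into left=[], right=[]
  root=28; inorder splits into left=[10, 12, 15, 18], right=[]
  root=12; inorder splits into left=[10], right=[15, 18]
  root=10; inorder splits into left=[], right=[]
  root=15; inorder splits into left=[], right=[18]
  root=18; inorder splits into left=[], right=[]
Reconstructed level-order: [8, 3, 28, 12, 10, 15, 18]


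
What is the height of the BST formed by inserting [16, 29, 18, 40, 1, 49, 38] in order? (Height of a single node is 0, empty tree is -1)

Insertion order: [16, 29, 18, 40, 1, 49, 38]
Tree (level-order array): [16, 1, 29, None, None, 18, 40, None, None, 38, 49]
Compute height bottom-up (empty subtree = -1):
  height(1) = 1 + max(-1, -1) = 0
  height(18) = 1 + max(-1, -1) = 0
  height(38) = 1 + max(-1, -1) = 0
  height(49) = 1 + max(-1, -1) = 0
  height(40) = 1 + max(0, 0) = 1
  height(29) = 1 + max(0, 1) = 2
  height(16) = 1 + max(0, 2) = 3
Height = 3


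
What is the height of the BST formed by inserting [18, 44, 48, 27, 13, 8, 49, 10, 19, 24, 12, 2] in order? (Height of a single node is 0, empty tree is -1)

Insertion order: [18, 44, 48, 27, 13, 8, 49, 10, 19, 24, 12, 2]
Tree (level-order array): [18, 13, 44, 8, None, 27, 48, 2, 10, 19, None, None, 49, None, None, None, 12, None, 24]
Compute height bottom-up (empty subtree = -1):
  height(2) = 1 + max(-1, -1) = 0
  height(12) = 1 + max(-1, -1) = 0
  height(10) = 1 + max(-1, 0) = 1
  height(8) = 1 + max(0, 1) = 2
  height(13) = 1 + max(2, -1) = 3
  height(24) = 1 + max(-1, -1) = 0
  height(19) = 1 + max(-1, 0) = 1
  height(27) = 1 + max(1, -1) = 2
  height(49) = 1 + max(-1, -1) = 0
  height(48) = 1 + max(-1, 0) = 1
  height(44) = 1 + max(2, 1) = 3
  height(18) = 1 + max(3, 3) = 4
Height = 4


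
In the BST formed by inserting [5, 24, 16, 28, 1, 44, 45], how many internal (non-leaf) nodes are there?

Tree built from: [5, 24, 16, 28, 1, 44, 45]
Tree (level-order array): [5, 1, 24, None, None, 16, 28, None, None, None, 44, None, 45]
Rule: An internal node has at least one child.
Per-node child counts:
  node 5: 2 child(ren)
  node 1: 0 child(ren)
  node 24: 2 child(ren)
  node 16: 0 child(ren)
  node 28: 1 child(ren)
  node 44: 1 child(ren)
  node 45: 0 child(ren)
Matching nodes: [5, 24, 28, 44]
Count of internal (non-leaf) nodes: 4


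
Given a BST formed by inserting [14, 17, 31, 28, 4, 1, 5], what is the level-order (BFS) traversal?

Tree insertion order: [14, 17, 31, 28, 4, 1, 5]
Tree (level-order array): [14, 4, 17, 1, 5, None, 31, None, None, None, None, 28]
BFS from the root, enqueuing left then right child of each popped node:
  queue [14] -> pop 14, enqueue [4, 17], visited so far: [14]
  queue [4, 17] -> pop 4, enqueue [1, 5], visited so far: [14, 4]
  queue [17, 1, 5] -> pop 17, enqueue [31], visited so far: [14, 4, 17]
  queue [1, 5, 31] -> pop 1, enqueue [none], visited so far: [14, 4, 17, 1]
  queue [5, 31] -> pop 5, enqueue [none], visited so far: [14, 4, 17, 1, 5]
  queue [31] -> pop 31, enqueue [28], visited so far: [14, 4, 17, 1, 5, 31]
  queue [28] -> pop 28, enqueue [none], visited so far: [14, 4, 17, 1, 5, 31, 28]
Result: [14, 4, 17, 1, 5, 31, 28]


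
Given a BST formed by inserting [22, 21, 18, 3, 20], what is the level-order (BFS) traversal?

Tree insertion order: [22, 21, 18, 3, 20]
Tree (level-order array): [22, 21, None, 18, None, 3, 20]
BFS from the root, enqueuing left then right child of each popped node:
  queue [22] -> pop 22, enqueue [21], visited so far: [22]
  queue [21] -> pop 21, enqueue [18], visited so far: [22, 21]
  queue [18] -> pop 18, enqueue [3, 20], visited so far: [22, 21, 18]
  queue [3, 20] -> pop 3, enqueue [none], visited so far: [22, 21, 18, 3]
  queue [20] -> pop 20, enqueue [none], visited so far: [22, 21, 18, 3, 20]
Result: [22, 21, 18, 3, 20]


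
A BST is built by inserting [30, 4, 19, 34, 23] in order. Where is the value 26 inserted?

Starting tree (level order): [30, 4, 34, None, 19, None, None, None, 23]
Insertion path: 30 -> 4 -> 19 -> 23
Result: insert 26 as right child of 23
Final tree (level order): [30, 4, 34, None, 19, None, None, None, 23, None, 26]


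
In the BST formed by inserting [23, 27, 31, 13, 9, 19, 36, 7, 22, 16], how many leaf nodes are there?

Tree built from: [23, 27, 31, 13, 9, 19, 36, 7, 22, 16]
Tree (level-order array): [23, 13, 27, 9, 19, None, 31, 7, None, 16, 22, None, 36]
Rule: A leaf has 0 children.
Per-node child counts:
  node 23: 2 child(ren)
  node 13: 2 child(ren)
  node 9: 1 child(ren)
  node 7: 0 child(ren)
  node 19: 2 child(ren)
  node 16: 0 child(ren)
  node 22: 0 child(ren)
  node 27: 1 child(ren)
  node 31: 1 child(ren)
  node 36: 0 child(ren)
Matching nodes: [7, 16, 22, 36]
Count of leaf nodes: 4


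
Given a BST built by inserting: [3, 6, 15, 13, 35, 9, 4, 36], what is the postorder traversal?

Tree insertion order: [3, 6, 15, 13, 35, 9, 4, 36]
Tree (level-order array): [3, None, 6, 4, 15, None, None, 13, 35, 9, None, None, 36]
Postorder traversal: [4, 9, 13, 36, 35, 15, 6, 3]


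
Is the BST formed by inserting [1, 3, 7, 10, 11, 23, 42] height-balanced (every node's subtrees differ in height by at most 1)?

Tree (level-order array): [1, None, 3, None, 7, None, 10, None, 11, None, 23, None, 42]
Definition: a tree is height-balanced if, at every node, |h(left) - h(right)| <= 1 (empty subtree has height -1).
Bottom-up per-node check:
  node 42: h_left=-1, h_right=-1, diff=0 [OK], height=0
  node 23: h_left=-1, h_right=0, diff=1 [OK], height=1
  node 11: h_left=-1, h_right=1, diff=2 [FAIL (|-1-1|=2 > 1)], height=2
  node 10: h_left=-1, h_right=2, diff=3 [FAIL (|-1-2|=3 > 1)], height=3
  node 7: h_left=-1, h_right=3, diff=4 [FAIL (|-1-3|=4 > 1)], height=4
  node 3: h_left=-1, h_right=4, diff=5 [FAIL (|-1-4|=5 > 1)], height=5
  node 1: h_left=-1, h_right=5, diff=6 [FAIL (|-1-5|=6 > 1)], height=6
Node 11 violates the condition: |-1 - 1| = 2 > 1.
Result: Not balanced


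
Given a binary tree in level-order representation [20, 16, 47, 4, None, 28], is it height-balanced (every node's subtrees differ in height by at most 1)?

Tree (level-order array): [20, 16, 47, 4, None, 28]
Definition: a tree is height-balanced if, at every node, |h(left) - h(right)| <= 1 (empty subtree has height -1).
Bottom-up per-node check:
  node 4: h_left=-1, h_right=-1, diff=0 [OK], height=0
  node 16: h_left=0, h_right=-1, diff=1 [OK], height=1
  node 28: h_left=-1, h_right=-1, diff=0 [OK], height=0
  node 47: h_left=0, h_right=-1, diff=1 [OK], height=1
  node 20: h_left=1, h_right=1, diff=0 [OK], height=2
All nodes satisfy the balance condition.
Result: Balanced


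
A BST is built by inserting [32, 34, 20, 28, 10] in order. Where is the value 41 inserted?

Starting tree (level order): [32, 20, 34, 10, 28]
Insertion path: 32 -> 34
Result: insert 41 as right child of 34
Final tree (level order): [32, 20, 34, 10, 28, None, 41]


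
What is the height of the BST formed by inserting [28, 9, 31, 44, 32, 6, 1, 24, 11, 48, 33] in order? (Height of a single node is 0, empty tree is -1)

Insertion order: [28, 9, 31, 44, 32, 6, 1, 24, 11, 48, 33]
Tree (level-order array): [28, 9, 31, 6, 24, None, 44, 1, None, 11, None, 32, 48, None, None, None, None, None, 33]
Compute height bottom-up (empty subtree = -1):
  height(1) = 1 + max(-1, -1) = 0
  height(6) = 1 + max(0, -1) = 1
  height(11) = 1 + max(-1, -1) = 0
  height(24) = 1 + max(0, -1) = 1
  height(9) = 1 + max(1, 1) = 2
  height(33) = 1 + max(-1, -1) = 0
  height(32) = 1 + max(-1, 0) = 1
  height(48) = 1 + max(-1, -1) = 0
  height(44) = 1 + max(1, 0) = 2
  height(31) = 1 + max(-1, 2) = 3
  height(28) = 1 + max(2, 3) = 4
Height = 4


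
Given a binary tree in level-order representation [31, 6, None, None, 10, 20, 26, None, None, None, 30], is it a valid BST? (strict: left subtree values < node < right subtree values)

Level-order array: [31, 6, None, None, 10, 20, 26, None, None, None, 30]
Validate using subtree bounds (lo, hi): at each node, require lo < value < hi,
then recurse left with hi=value and right with lo=value.
Preorder trace (stopping at first violation):
  at node 31 with bounds (-inf, +inf): OK
  at node 6 with bounds (-inf, 31): OK
  at node 10 with bounds (6, 31): OK
  at node 20 with bounds (6, 10): VIOLATION
Node 20 violates its bound: not (6 < 20 < 10).
Result: Not a valid BST


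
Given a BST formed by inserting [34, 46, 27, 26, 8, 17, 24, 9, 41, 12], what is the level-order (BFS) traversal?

Tree insertion order: [34, 46, 27, 26, 8, 17, 24, 9, 41, 12]
Tree (level-order array): [34, 27, 46, 26, None, 41, None, 8, None, None, None, None, 17, 9, 24, None, 12]
BFS from the root, enqueuing left then right child of each popped node:
  queue [34] -> pop 34, enqueue [27, 46], visited so far: [34]
  queue [27, 46] -> pop 27, enqueue [26], visited so far: [34, 27]
  queue [46, 26] -> pop 46, enqueue [41], visited so far: [34, 27, 46]
  queue [26, 41] -> pop 26, enqueue [8], visited so far: [34, 27, 46, 26]
  queue [41, 8] -> pop 41, enqueue [none], visited so far: [34, 27, 46, 26, 41]
  queue [8] -> pop 8, enqueue [17], visited so far: [34, 27, 46, 26, 41, 8]
  queue [17] -> pop 17, enqueue [9, 24], visited so far: [34, 27, 46, 26, 41, 8, 17]
  queue [9, 24] -> pop 9, enqueue [12], visited so far: [34, 27, 46, 26, 41, 8, 17, 9]
  queue [24, 12] -> pop 24, enqueue [none], visited so far: [34, 27, 46, 26, 41, 8, 17, 9, 24]
  queue [12] -> pop 12, enqueue [none], visited so far: [34, 27, 46, 26, 41, 8, 17, 9, 24, 12]
Result: [34, 27, 46, 26, 41, 8, 17, 9, 24, 12]


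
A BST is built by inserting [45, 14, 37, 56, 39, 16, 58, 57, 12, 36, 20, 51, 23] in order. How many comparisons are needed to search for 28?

Search path for 28: 45 -> 14 -> 37 -> 16 -> 36 -> 20 -> 23
Found: False
Comparisons: 7


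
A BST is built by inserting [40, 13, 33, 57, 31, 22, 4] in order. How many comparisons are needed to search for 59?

Search path for 59: 40 -> 57
Found: False
Comparisons: 2


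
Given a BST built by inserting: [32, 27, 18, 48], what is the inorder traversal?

Tree insertion order: [32, 27, 18, 48]
Tree (level-order array): [32, 27, 48, 18]
Inorder traversal: [18, 27, 32, 48]


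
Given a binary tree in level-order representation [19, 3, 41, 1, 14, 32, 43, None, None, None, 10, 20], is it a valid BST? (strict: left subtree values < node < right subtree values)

Level-order array: [19, 3, 41, 1, 14, 32, 43, None, None, None, 10, 20]
Validate using subtree bounds (lo, hi): at each node, require lo < value < hi,
then recurse left with hi=value and right with lo=value.
Preorder trace (stopping at first violation):
  at node 19 with bounds (-inf, +inf): OK
  at node 3 with bounds (-inf, 19): OK
  at node 1 with bounds (-inf, 3): OK
  at node 14 with bounds (3, 19): OK
  at node 10 with bounds (14, 19): VIOLATION
Node 10 violates its bound: not (14 < 10 < 19).
Result: Not a valid BST


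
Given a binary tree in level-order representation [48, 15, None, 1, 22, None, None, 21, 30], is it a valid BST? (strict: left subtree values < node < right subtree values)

Level-order array: [48, 15, None, 1, 22, None, None, 21, 30]
Validate using subtree bounds (lo, hi): at each node, require lo < value < hi,
then recurse left with hi=value and right with lo=value.
Preorder trace (stopping at first violation):
  at node 48 with bounds (-inf, +inf): OK
  at node 15 with bounds (-inf, 48): OK
  at node 1 with bounds (-inf, 15): OK
  at node 22 with bounds (15, 48): OK
  at node 21 with bounds (15, 22): OK
  at node 30 with bounds (22, 48): OK
No violation found at any node.
Result: Valid BST


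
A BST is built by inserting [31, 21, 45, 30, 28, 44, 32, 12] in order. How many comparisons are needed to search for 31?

Search path for 31: 31
Found: True
Comparisons: 1


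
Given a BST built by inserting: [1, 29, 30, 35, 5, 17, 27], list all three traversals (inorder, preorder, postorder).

Tree insertion order: [1, 29, 30, 35, 5, 17, 27]
Tree (level-order array): [1, None, 29, 5, 30, None, 17, None, 35, None, 27]
Inorder (L, root, R): [1, 5, 17, 27, 29, 30, 35]
Preorder (root, L, R): [1, 29, 5, 17, 27, 30, 35]
Postorder (L, R, root): [27, 17, 5, 35, 30, 29, 1]


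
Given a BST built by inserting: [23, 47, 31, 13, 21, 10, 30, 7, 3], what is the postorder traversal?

Tree insertion order: [23, 47, 31, 13, 21, 10, 30, 7, 3]
Tree (level-order array): [23, 13, 47, 10, 21, 31, None, 7, None, None, None, 30, None, 3]
Postorder traversal: [3, 7, 10, 21, 13, 30, 31, 47, 23]


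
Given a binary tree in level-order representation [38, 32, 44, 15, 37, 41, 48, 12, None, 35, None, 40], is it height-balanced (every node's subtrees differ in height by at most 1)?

Tree (level-order array): [38, 32, 44, 15, 37, 41, 48, 12, None, 35, None, 40]
Definition: a tree is height-balanced if, at every node, |h(left) - h(right)| <= 1 (empty subtree has height -1).
Bottom-up per-node check:
  node 12: h_left=-1, h_right=-1, diff=0 [OK], height=0
  node 15: h_left=0, h_right=-1, diff=1 [OK], height=1
  node 35: h_left=-1, h_right=-1, diff=0 [OK], height=0
  node 37: h_left=0, h_right=-1, diff=1 [OK], height=1
  node 32: h_left=1, h_right=1, diff=0 [OK], height=2
  node 40: h_left=-1, h_right=-1, diff=0 [OK], height=0
  node 41: h_left=0, h_right=-1, diff=1 [OK], height=1
  node 48: h_left=-1, h_right=-1, diff=0 [OK], height=0
  node 44: h_left=1, h_right=0, diff=1 [OK], height=2
  node 38: h_left=2, h_right=2, diff=0 [OK], height=3
All nodes satisfy the balance condition.
Result: Balanced


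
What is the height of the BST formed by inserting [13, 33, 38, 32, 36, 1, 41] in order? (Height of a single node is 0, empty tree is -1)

Insertion order: [13, 33, 38, 32, 36, 1, 41]
Tree (level-order array): [13, 1, 33, None, None, 32, 38, None, None, 36, 41]
Compute height bottom-up (empty subtree = -1):
  height(1) = 1 + max(-1, -1) = 0
  height(32) = 1 + max(-1, -1) = 0
  height(36) = 1 + max(-1, -1) = 0
  height(41) = 1 + max(-1, -1) = 0
  height(38) = 1 + max(0, 0) = 1
  height(33) = 1 + max(0, 1) = 2
  height(13) = 1 + max(0, 2) = 3
Height = 3


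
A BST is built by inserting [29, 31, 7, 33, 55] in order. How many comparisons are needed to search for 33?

Search path for 33: 29 -> 31 -> 33
Found: True
Comparisons: 3


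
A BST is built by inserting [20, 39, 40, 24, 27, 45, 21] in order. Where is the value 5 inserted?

Starting tree (level order): [20, None, 39, 24, 40, 21, 27, None, 45]
Insertion path: 20
Result: insert 5 as left child of 20
Final tree (level order): [20, 5, 39, None, None, 24, 40, 21, 27, None, 45]


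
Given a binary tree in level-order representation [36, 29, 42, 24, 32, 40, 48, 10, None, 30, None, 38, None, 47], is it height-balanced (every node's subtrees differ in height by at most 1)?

Tree (level-order array): [36, 29, 42, 24, 32, 40, 48, 10, None, 30, None, 38, None, 47]
Definition: a tree is height-balanced if, at every node, |h(left) - h(right)| <= 1 (empty subtree has height -1).
Bottom-up per-node check:
  node 10: h_left=-1, h_right=-1, diff=0 [OK], height=0
  node 24: h_left=0, h_right=-1, diff=1 [OK], height=1
  node 30: h_left=-1, h_right=-1, diff=0 [OK], height=0
  node 32: h_left=0, h_right=-1, diff=1 [OK], height=1
  node 29: h_left=1, h_right=1, diff=0 [OK], height=2
  node 38: h_left=-1, h_right=-1, diff=0 [OK], height=0
  node 40: h_left=0, h_right=-1, diff=1 [OK], height=1
  node 47: h_left=-1, h_right=-1, diff=0 [OK], height=0
  node 48: h_left=0, h_right=-1, diff=1 [OK], height=1
  node 42: h_left=1, h_right=1, diff=0 [OK], height=2
  node 36: h_left=2, h_right=2, diff=0 [OK], height=3
All nodes satisfy the balance condition.
Result: Balanced


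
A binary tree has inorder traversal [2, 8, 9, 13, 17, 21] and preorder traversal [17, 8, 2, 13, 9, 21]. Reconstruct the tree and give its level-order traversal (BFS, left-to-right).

Inorder:  [2, 8, 9, 13, 17, 21]
Preorder: [17, 8, 2, 13, 9, 21]
Algorithm: preorder visits root first, so consume preorder in order;
for each root, split the current inorder slice at that value into
left-subtree inorder and right-subtree inorder, then recurse.
Recursive splits:
  root=17; inorder splits into left=[2, 8, 9, 13], right=[21]
  root=8; inorder splits into left=[2], right=[9, 13]
  root=2; inorder splits into left=[], right=[]
  root=13; inorder splits into left=[9], right=[]
  root=9; inorder splits into left=[], right=[]
  root=21; inorder splits into left=[], right=[]
Reconstructed level-order: [17, 8, 21, 2, 13, 9]


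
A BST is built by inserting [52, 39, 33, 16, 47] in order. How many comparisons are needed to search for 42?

Search path for 42: 52 -> 39 -> 47
Found: False
Comparisons: 3


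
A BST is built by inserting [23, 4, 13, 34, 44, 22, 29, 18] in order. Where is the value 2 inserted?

Starting tree (level order): [23, 4, 34, None, 13, 29, 44, None, 22, None, None, None, None, 18]
Insertion path: 23 -> 4
Result: insert 2 as left child of 4
Final tree (level order): [23, 4, 34, 2, 13, 29, 44, None, None, None, 22, None, None, None, None, 18]


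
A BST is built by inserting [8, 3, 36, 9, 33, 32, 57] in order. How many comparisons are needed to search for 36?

Search path for 36: 8 -> 36
Found: True
Comparisons: 2


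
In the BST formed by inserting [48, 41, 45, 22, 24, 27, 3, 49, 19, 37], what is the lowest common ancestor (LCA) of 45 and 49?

Tree insertion order: [48, 41, 45, 22, 24, 27, 3, 49, 19, 37]
Tree (level-order array): [48, 41, 49, 22, 45, None, None, 3, 24, None, None, None, 19, None, 27, None, None, None, 37]
In a BST, the LCA of p=45, q=49 is the first node v on the
root-to-leaf path with p <= v <= q (go left if both < v, right if both > v).
Walk from root:
  at 48: 45 <= 48 <= 49, this is the LCA
LCA = 48


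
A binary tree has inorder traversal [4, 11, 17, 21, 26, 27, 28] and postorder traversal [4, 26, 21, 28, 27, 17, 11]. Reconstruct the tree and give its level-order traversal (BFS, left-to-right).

Inorder:   [4, 11, 17, 21, 26, 27, 28]
Postorder: [4, 26, 21, 28, 27, 17, 11]
Algorithm: postorder visits root last, so walk postorder right-to-left;
each value is the root of the current inorder slice — split it at that
value, recurse on the right subtree first, then the left.
Recursive splits:
  root=11; inorder splits into left=[4], right=[17, 21, 26, 27, 28]
  root=17; inorder splits into left=[], right=[21, 26, 27, 28]
  root=27; inorder splits into left=[21, 26], right=[28]
  root=28; inorder splits into left=[], right=[]
  root=21; inorder splits into left=[], right=[26]
  root=26; inorder splits into left=[], right=[]
  root=4; inorder splits into left=[], right=[]
Reconstructed level-order: [11, 4, 17, 27, 21, 28, 26]


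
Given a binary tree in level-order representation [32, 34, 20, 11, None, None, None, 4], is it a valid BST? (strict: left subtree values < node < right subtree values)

Level-order array: [32, 34, 20, 11, None, None, None, 4]
Validate using subtree bounds (lo, hi): at each node, require lo < value < hi,
then recurse left with hi=value and right with lo=value.
Preorder trace (stopping at first violation):
  at node 32 with bounds (-inf, +inf): OK
  at node 34 with bounds (-inf, 32): VIOLATION
Node 34 violates its bound: not (-inf < 34 < 32).
Result: Not a valid BST


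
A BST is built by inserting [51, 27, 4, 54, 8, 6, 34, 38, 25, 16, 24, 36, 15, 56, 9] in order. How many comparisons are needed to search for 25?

Search path for 25: 51 -> 27 -> 4 -> 8 -> 25
Found: True
Comparisons: 5


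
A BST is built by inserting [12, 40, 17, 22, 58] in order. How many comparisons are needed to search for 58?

Search path for 58: 12 -> 40 -> 58
Found: True
Comparisons: 3


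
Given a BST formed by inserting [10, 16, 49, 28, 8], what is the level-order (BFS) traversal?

Tree insertion order: [10, 16, 49, 28, 8]
Tree (level-order array): [10, 8, 16, None, None, None, 49, 28]
BFS from the root, enqueuing left then right child of each popped node:
  queue [10] -> pop 10, enqueue [8, 16], visited so far: [10]
  queue [8, 16] -> pop 8, enqueue [none], visited so far: [10, 8]
  queue [16] -> pop 16, enqueue [49], visited so far: [10, 8, 16]
  queue [49] -> pop 49, enqueue [28], visited so far: [10, 8, 16, 49]
  queue [28] -> pop 28, enqueue [none], visited so far: [10, 8, 16, 49, 28]
Result: [10, 8, 16, 49, 28]


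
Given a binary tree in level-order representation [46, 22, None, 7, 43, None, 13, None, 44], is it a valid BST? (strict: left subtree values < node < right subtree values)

Level-order array: [46, 22, None, 7, 43, None, 13, None, 44]
Validate using subtree bounds (lo, hi): at each node, require lo < value < hi,
then recurse left with hi=value and right with lo=value.
Preorder trace (stopping at first violation):
  at node 46 with bounds (-inf, +inf): OK
  at node 22 with bounds (-inf, 46): OK
  at node 7 with bounds (-inf, 22): OK
  at node 13 with bounds (7, 22): OK
  at node 43 with bounds (22, 46): OK
  at node 44 with bounds (43, 46): OK
No violation found at any node.
Result: Valid BST


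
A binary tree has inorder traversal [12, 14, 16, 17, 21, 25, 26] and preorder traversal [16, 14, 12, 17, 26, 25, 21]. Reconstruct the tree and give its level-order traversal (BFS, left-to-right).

Inorder:  [12, 14, 16, 17, 21, 25, 26]
Preorder: [16, 14, 12, 17, 26, 25, 21]
Algorithm: preorder visits root first, so consume preorder in order;
for each root, split the current inorder slice at that value into
left-subtree inorder and right-subtree inorder, then recurse.
Recursive splits:
  root=16; inorder splits into left=[12, 14], right=[17, 21, 25, 26]
  root=14; inorder splits into left=[12], right=[]
  root=12; inorder splits into left=[], right=[]
  root=17; inorder splits into left=[], right=[21, 25, 26]
  root=26; inorder splits into left=[21, 25], right=[]
  root=25; inorder splits into left=[21], right=[]
  root=21; inorder splits into left=[], right=[]
Reconstructed level-order: [16, 14, 17, 12, 26, 25, 21]


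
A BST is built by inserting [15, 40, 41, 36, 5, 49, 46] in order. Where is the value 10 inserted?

Starting tree (level order): [15, 5, 40, None, None, 36, 41, None, None, None, 49, 46]
Insertion path: 15 -> 5
Result: insert 10 as right child of 5
Final tree (level order): [15, 5, 40, None, 10, 36, 41, None, None, None, None, None, 49, 46]


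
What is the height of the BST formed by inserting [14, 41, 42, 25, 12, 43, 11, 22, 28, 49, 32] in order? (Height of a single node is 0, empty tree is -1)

Insertion order: [14, 41, 42, 25, 12, 43, 11, 22, 28, 49, 32]
Tree (level-order array): [14, 12, 41, 11, None, 25, 42, None, None, 22, 28, None, 43, None, None, None, 32, None, 49]
Compute height bottom-up (empty subtree = -1):
  height(11) = 1 + max(-1, -1) = 0
  height(12) = 1 + max(0, -1) = 1
  height(22) = 1 + max(-1, -1) = 0
  height(32) = 1 + max(-1, -1) = 0
  height(28) = 1 + max(-1, 0) = 1
  height(25) = 1 + max(0, 1) = 2
  height(49) = 1 + max(-1, -1) = 0
  height(43) = 1 + max(-1, 0) = 1
  height(42) = 1 + max(-1, 1) = 2
  height(41) = 1 + max(2, 2) = 3
  height(14) = 1 + max(1, 3) = 4
Height = 4


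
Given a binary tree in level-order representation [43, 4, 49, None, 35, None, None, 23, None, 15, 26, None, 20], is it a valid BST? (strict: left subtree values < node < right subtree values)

Level-order array: [43, 4, 49, None, 35, None, None, 23, None, 15, 26, None, 20]
Validate using subtree bounds (lo, hi): at each node, require lo < value < hi,
then recurse left with hi=value and right with lo=value.
Preorder trace (stopping at first violation):
  at node 43 with bounds (-inf, +inf): OK
  at node 4 with bounds (-inf, 43): OK
  at node 35 with bounds (4, 43): OK
  at node 23 with bounds (4, 35): OK
  at node 15 with bounds (4, 23): OK
  at node 20 with bounds (15, 23): OK
  at node 26 with bounds (23, 35): OK
  at node 49 with bounds (43, +inf): OK
No violation found at any node.
Result: Valid BST


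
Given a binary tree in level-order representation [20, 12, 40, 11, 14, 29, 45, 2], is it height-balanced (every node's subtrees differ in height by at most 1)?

Tree (level-order array): [20, 12, 40, 11, 14, 29, 45, 2]
Definition: a tree is height-balanced if, at every node, |h(left) - h(right)| <= 1 (empty subtree has height -1).
Bottom-up per-node check:
  node 2: h_left=-1, h_right=-1, diff=0 [OK], height=0
  node 11: h_left=0, h_right=-1, diff=1 [OK], height=1
  node 14: h_left=-1, h_right=-1, diff=0 [OK], height=0
  node 12: h_left=1, h_right=0, diff=1 [OK], height=2
  node 29: h_left=-1, h_right=-1, diff=0 [OK], height=0
  node 45: h_left=-1, h_right=-1, diff=0 [OK], height=0
  node 40: h_left=0, h_right=0, diff=0 [OK], height=1
  node 20: h_left=2, h_right=1, diff=1 [OK], height=3
All nodes satisfy the balance condition.
Result: Balanced


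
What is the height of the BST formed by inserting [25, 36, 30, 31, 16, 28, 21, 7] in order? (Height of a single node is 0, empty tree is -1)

Insertion order: [25, 36, 30, 31, 16, 28, 21, 7]
Tree (level-order array): [25, 16, 36, 7, 21, 30, None, None, None, None, None, 28, 31]
Compute height bottom-up (empty subtree = -1):
  height(7) = 1 + max(-1, -1) = 0
  height(21) = 1 + max(-1, -1) = 0
  height(16) = 1 + max(0, 0) = 1
  height(28) = 1 + max(-1, -1) = 0
  height(31) = 1 + max(-1, -1) = 0
  height(30) = 1 + max(0, 0) = 1
  height(36) = 1 + max(1, -1) = 2
  height(25) = 1 + max(1, 2) = 3
Height = 3


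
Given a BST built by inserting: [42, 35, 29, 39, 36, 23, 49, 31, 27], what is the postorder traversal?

Tree insertion order: [42, 35, 29, 39, 36, 23, 49, 31, 27]
Tree (level-order array): [42, 35, 49, 29, 39, None, None, 23, 31, 36, None, None, 27]
Postorder traversal: [27, 23, 31, 29, 36, 39, 35, 49, 42]


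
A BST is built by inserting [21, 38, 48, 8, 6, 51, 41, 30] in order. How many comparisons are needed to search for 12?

Search path for 12: 21 -> 8
Found: False
Comparisons: 2


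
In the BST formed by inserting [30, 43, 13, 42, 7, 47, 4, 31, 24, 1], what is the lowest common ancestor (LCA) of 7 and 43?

Tree insertion order: [30, 43, 13, 42, 7, 47, 4, 31, 24, 1]
Tree (level-order array): [30, 13, 43, 7, 24, 42, 47, 4, None, None, None, 31, None, None, None, 1]
In a BST, the LCA of p=7, q=43 is the first node v on the
root-to-leaf path with p <= v <= q (go left if both < v, right if both > v).
Walk from root:
  at 30: 7 <= 30 <= 43, this is the LCA
LCA = 30


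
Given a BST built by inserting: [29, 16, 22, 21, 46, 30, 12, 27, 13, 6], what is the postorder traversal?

Tree insertion order: [29, 16, 22, 21, 46, 30, 12, 27, 13, 6]
Tree (level-order array): [29, 16, 46, 12, 22, 30, None, 6, 13, 21, 27]
Postorder traversal: [6, 13, 12, 21, 27, 22, 16, 30, 46, 29]


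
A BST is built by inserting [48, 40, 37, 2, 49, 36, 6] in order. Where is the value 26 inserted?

Starting tree (level order): [48, 40, 49, 37, None, None, None, 2, None, None, 36, 6]
Insertion path: 48 -> 40 -> 37 -> 2 -> 36 -> 6
Result: insert 26 as right child of 6
Final tree (level order): [48, 40, 49, 37, None, None, None, 2, None, None, 36, 6, None, None, 26]


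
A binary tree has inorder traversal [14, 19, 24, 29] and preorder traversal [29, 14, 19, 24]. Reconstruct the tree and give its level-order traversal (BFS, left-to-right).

Inorder:  [14, 19, 24, 29]
Preorder: [29, 14, 19, 24]
Algorithm: preorder visits root first, so consume preorder in order;
for each root, split the current inorder slice at that value into
left-subtree inorder and right-subtree inorder, then recurse.
Recursive splits:
  root=29; inorder splits into left=[14, 19, 24], right=[]
  root=14; inorder splits into left=[], right=[19, 24]
  root=19; inorder splits into left=[], right=[24]
  root=24; inorder splits into left=[], right=[]
Reconstructed level-order: [29, 14, 19, 24]


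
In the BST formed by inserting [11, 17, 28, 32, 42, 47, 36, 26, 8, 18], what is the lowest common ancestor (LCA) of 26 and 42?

Tree insertion order: [11, 17, 28, 32, 42, 47, 36, 26, 8, 18]
Tree (level-order array): [11, 8, 17, None, None, None, 28, 26, 32, 18, None, None, 42, None, None, 36, 47]
In a BST, the LCA of p=26, q=42 is the first node v on the
root-to-leaf path with p <= v <= q (go left if both < v, right if both > v).
Walk from root:
  at 11: both 26 and 42 > 11, go right
  at 17: both 26 and 42 > 17, go right
  at 28: 26 <= 28 <= 42, this is the LCA
LCA = 28


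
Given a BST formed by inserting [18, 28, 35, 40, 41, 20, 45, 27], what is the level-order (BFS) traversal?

Tree insertion order: [18, 28, 35, 40, 41, 20, 45, 27]
Tree (level-order array): [18, None, 28, 20, 35, None, 27, None, 40, None, None, None, 41, None, 45]
BFS from the root, enqueuing left then right child of each popped node:
  queue [18] -> pop 18, enqueue [28], visited so far: [18]
  queue [28] -> pop 28, enqueue [20, 35], visited so far: [18, 28]
  queue [20, 35] -> pop 20, enqueue [27], visited so far: [18, 28, 20]
  queue [35, 27] -> pop 35, enqueue [40], visited so far: [18, 28, 20, 35]
  queue [27, 40] -> pop 27, enqueue [none], visited so far: [18, 28, 20, 35, 27]
  queue [40] -> pop 40, enqueue [41], visited so far: [18, 28, 20, 35, 27, 40]
  queue [41] -> pop 41, enqueue [45], visited so far: [18, 28, 20, 35, 27, 40, 41]
  queue [45] -> pop 45, enqueue [none], visited so far: [18, 28, 20, 35, 27, 40, 41, 45]
Result: [18, 28, 20, 35, 27, 40, 41, 45]


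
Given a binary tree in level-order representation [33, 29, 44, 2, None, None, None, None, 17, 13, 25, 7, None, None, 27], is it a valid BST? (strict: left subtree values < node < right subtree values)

Level-order array: [33, 29, 44, 2, None, None, None, None, 17, 13, 25, 7, None, None, 27]
Validate using subtree bounds (lo, hi): at each node, require lo < value < hi,
then recurse left with hi=value and right with lo=value.
Preorder trace (stopping at first violation):
  at node 33 with bounds (-inf, +inf): OK
  at node 29 with bounds (-inf, 33): OK
  at node 2 with bounds (-inf, 29): OK
  at node 17 with bounds (2, 29): OK
  at node 13 with bounds (2, 17): OK
  at node 7 with bounds (2, 13): OK
  at node 25 with bounds (17, 29): OK
  at node 27 with bounds (25, 29): OK
  at node 44 with bounds (33, +inf): OK
No violation found at any node.
Result: Valid BST


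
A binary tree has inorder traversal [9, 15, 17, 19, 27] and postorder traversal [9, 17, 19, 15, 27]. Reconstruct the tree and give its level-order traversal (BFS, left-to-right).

Inorder:   [9, 15, 17, 19, 27]
Postorder: [9, 17, 19, 15, 27]
Algorithm: postorder visits root last, so walk postorder right-to-left;
each value is the root of the current inorder slice — split it at that
value, recurse on the right subtree first, then the left.
Recursive splits:
  root=27; inorder splits into left=[9, 15, 17, 19], right=[]
  root=15; inorder splits into left=[9], right=[17, 19]
  root=19; inorder splits into left=[17], right=[]
  root=17; inorder splits into left=[], right=[]
  root=9; inorder splits into left=[], right=[]
Reconstructed level-order: [27, 15, 9, 19, 17]


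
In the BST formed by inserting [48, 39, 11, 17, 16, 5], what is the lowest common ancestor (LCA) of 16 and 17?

Tree insertion order: [48, 39, 11, 17, 16, 5]
Tree (level-order array): [48, 39, None, 11, None, 5, 17, None, None, 16]
In a BST, the LCA of p=16, q=17 is the first node v on the
root-to-leaf path with p <= v <= q (go left if both < v, right if both > v).
Walk from root:
  at 48: both 16 and 17 < 48, go left
  at 39: both 16 and 17 < 39, go left
  at 11: both 16 and 17 > 11, go right
  at 17: 16 <= 17 <= 17, this is the LCA
LCA = 17


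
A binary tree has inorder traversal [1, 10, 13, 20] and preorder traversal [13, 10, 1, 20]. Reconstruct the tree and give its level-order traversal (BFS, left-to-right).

Inorder:  [1, 10, 13, 20]
Preorder: [13, 10, 1, 20]
Algorithm: preorder visits root first, so consume preorder in order;
for each root, split the current inorder slice at that value into
left-subtree inorder and right-subtree inorder, then recurse.
Recursive splits:
  root=13; inorder splits into left=[1, 10], right=[20]
  root=10; inorder splits into left=[1], right=[]
  root=1; inorder splits into left=[], right=[]
  root=20; inorder splits into left=[], right=[]
Reconstructed level-order: [13, 10, 20, 1]


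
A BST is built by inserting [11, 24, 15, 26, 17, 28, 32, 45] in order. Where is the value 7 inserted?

Starting tree (level order): [11, None, 24, 15, 26, None, 17, None, 28, None, None, None, 32, None, 45]
Insertion path: 11
Result: insert 7 as left child of 11
Final tree (level order): [11, 7, 24, None, None, 15, 26, None, 17, None, 28, None, None, None, 32, None, 45]


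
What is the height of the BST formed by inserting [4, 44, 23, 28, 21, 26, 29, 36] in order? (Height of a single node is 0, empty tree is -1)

Insertion order: [4, 44, 23, 28, 21, 26, 29, 36]
Tree (level-order array): [4, None, 44, 23, None, 21, 28, None, None, 26, 29, None, None, None, 36]
Compute height bottom-up (empty subtree = -1):
  height(21) = 1 + max(-1, -1) = 0
  height(26) = 1 + max(-1, -1) = 0
  height(36) = 1 + max(-1, -1) = 0
  height(29) = 1 + max(-1, 0) = 1
  height(28) = 1 + max(0, 1) = 2
  height(23) = 1 + max(0, 2) = 3
  height(44) = 1 + max(3, -1) = 4
  height(4) = 1 + max(-1, 4) = 5
Height = 5


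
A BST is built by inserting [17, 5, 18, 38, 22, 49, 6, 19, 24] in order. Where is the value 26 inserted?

Starting tree (level order): [17, 5, 18, None, 6, None, 38, None, None, 22, 49, 19, 24]
Insertion path: 17 -> 18 -> 38 -> 22 -> 24
Result: insert 26 as right child of 24
Final tree (level order): [17, 5, 18, None, 6, None, 38, None, None, 22, 49, 19, 24, None, None, None, None, None, 26]


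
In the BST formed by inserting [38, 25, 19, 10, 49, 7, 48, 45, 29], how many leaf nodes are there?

Tree built from: [38, 25, 19, 10, 49, 7, 48, 45, 29]
Tree (level-order array): [38, 25, 49, 19, 29, 48, None, 10, None, None, None, 45, None, 7]
Rule: A leaf has 0 children.
Per-node child counts:
  node 38: 2 child(ren)
  node 25: 2 child(ren)
  node 19: 1 child(ren)
  node 10: 1 child(ren)
  node 7: 0 child(ren)
  node 29: 0 child(ren)
  node 49: 1 child(ren)
  node 48: 1 child(ren)
  node 45: 0 child(ren)
Matching nodes: [7, 29, 45]
Count of leaf nodes: 3


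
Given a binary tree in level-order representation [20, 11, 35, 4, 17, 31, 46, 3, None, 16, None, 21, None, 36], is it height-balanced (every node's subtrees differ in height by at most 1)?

Tree (level-order array): [20, 11, 35, 4, 17, 31, 46, 3, None, 16, None, 21, None, 36]
Definition: a tree is height-balanced if, at every node, |h(left) - h(right)| <= 1 (empty subtree has height -1).
Bottom-up per-node check:
  node 3: h_left=-1, h_right=-1, diff=0 [OK], height=0
  node 4: h_left=0, h_right=-1, diff=1 [OK], height=1
  node 16: h_left=-1, h_right=-1, diff=0 [OK], height=0
  node 17: h_left=0, h_right=-1, diff=1 [OK], height=1
  node 11: h_left=1, h_right=1, diff=0 [OK], height=2
  node 21: h_left=-1, h_right=-1, diff=0 [OK], height=0
  node 31: h_left=0, h_right=-1, diff=1 [OK], height=1
  node 36: h_left=-1, h_right=-1, diff=0 [OK], height=0
  node 46: h_left=0, h_right=-1, diff=1 [OK], height=1
  node 35: h_left=1, h_right=1, diff=0 [OK], height=2
  node 20: h_left=2, h_right=2, diff=0 [OK], height=3
All nodes satisfy the balance condition.
Result: Balanced


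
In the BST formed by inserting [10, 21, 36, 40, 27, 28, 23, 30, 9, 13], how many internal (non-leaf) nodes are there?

Tree built from: [10, 21, 36, 40, 27, 28, 23, 30, 9, 13]
Tree (level-order array): [10, 9, 21, None, None, 13, 36, None, None, 27, 40, 23, 28, None, None, None, None, None, 30]
Rule: An internal node has at least one child.
Per-node child counts:
  node 10: 2 child(ren)
  node 9: 0 child(ren)
  node 21: 2 child(ren)
  node 13: 0 child(ren)
  node 36: 2 child(ren)
  node 27: 2 child(ren)
  node 23: 0 child(ren)
  node 28: 1 child(ren)
  node 30: 0 child(ren)
  node 40: 0 child(ren)
Matching nodes: [10, 21, 36, 27, 28]
Count of internal (non-leaf) nodes: 5


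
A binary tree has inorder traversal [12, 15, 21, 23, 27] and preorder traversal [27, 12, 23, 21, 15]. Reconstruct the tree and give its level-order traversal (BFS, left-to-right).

Inorder:  [12, 15, 21, 23, 27]
Preorder: [27, 12, 23, 21, 15]
Algorithm: preorder visits root first, so consume preorder in order;
for each root, split the current inorder slice at that value into
left-subtree inorder and right-subtree inorder, then recurse.
Recursive splits:
  root=27; inorder splits into left=[12, 15, 21, 23], right=[]
  root=12; inorder splits into left=[], right=[15, 21, 23]
  root=23; inorder splits into left=[15, 21], right=[]
  root=21; inorder splits into left=[15], right=[]
  root=15; inorder splits into left=[], right=[]
Reconstructed level-order: [27, 12, 23, 21, 15]


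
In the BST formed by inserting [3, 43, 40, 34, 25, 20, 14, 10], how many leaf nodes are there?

Tree built from: [3, 43, 40, 34, 25, 20, 14, 10]
Tree (level-order array): [3, None, 43, 40, None, 34, None, 25, None, 20, None, 14, None, 10]
Rule: A leaf has 0 children.
Per-node child counts:
  node 3: 1 child(ren)
  node 43: 1 child(ren)
  node 40: 1 child(ren)
  node 34: 1 child(ren)
  node 25: 1 child(ren)
  node 20: 1 child(ren)
  node 14: 1 child(ren)
  node 10: 0 child(ren)
Matching nodes: [10]
Count of leaf nodes: 1


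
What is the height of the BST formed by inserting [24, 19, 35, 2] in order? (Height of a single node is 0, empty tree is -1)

Insertion order: [24, 19, 35, 2]
Tree (level-order array): [24, 19, 35, 2]
Compute height bottom-up (empty subtree = -1):
  height(2) = 1 + max(-1, -1) = 0
  height(19) = 1 + max(0, -1) = 1
  height(35) = 1 + max(-1, -1) = 0
  height(24) = 1 + max(1, 0) = 2
Height = 2


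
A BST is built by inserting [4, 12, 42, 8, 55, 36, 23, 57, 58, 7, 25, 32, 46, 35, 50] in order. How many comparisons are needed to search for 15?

Search path for 15: 4 -> 12 -> 42 -> 36 -> 23
Found: False
Comparisons: 5
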